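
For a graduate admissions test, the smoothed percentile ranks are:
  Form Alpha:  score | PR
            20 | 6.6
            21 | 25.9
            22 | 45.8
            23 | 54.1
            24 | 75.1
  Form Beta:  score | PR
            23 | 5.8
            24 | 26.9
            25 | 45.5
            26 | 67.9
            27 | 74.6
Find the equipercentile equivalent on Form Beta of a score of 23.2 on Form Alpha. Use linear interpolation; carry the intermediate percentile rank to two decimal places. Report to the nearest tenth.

25.6

PR of 23.2 on Form Alpha: 54.1 + (23.2 − 23)/(24 − 23) × (75.1 − 54.1) = 58.30
On Form Beta, PR 58.30 falls between score 25 (PR 45.5) and 26 (PR 67.9).
Interpolate: 25 + (58.30 − 45.5)/(67.9 − 45.5) × (26 − 25) = 25.6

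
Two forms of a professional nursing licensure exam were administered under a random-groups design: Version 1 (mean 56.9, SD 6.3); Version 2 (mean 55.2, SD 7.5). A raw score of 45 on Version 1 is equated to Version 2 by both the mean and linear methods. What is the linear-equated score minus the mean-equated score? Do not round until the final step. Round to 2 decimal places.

-2.27

Mean-equated: 45 + (55.2 − 56.9) = 43.30
Linear-equated: (7.5/6.3)(45 − 56.9) + 55.2 = 41.033
Difference = 41.033 − 43.30 = -2.27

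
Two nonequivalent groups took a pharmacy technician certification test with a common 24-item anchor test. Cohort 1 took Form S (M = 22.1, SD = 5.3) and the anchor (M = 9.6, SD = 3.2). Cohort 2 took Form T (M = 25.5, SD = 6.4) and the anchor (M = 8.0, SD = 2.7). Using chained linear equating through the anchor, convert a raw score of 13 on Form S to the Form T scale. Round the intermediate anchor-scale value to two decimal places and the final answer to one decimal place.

Form S → anchor (Cohort 1): v = (3.2/5.3)(13 − 22.1) + 9.6 = 4.11
anchor → Form T (Cohort 2): y = (6.4/2.7)(4.11 − 8.0) + 25.5 = 16.3

16.3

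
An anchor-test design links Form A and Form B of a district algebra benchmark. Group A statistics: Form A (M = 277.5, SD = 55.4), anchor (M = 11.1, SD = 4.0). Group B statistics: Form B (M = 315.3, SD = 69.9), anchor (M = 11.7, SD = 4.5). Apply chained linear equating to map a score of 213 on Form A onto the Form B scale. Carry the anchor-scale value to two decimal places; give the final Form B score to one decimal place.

233.6

Form A → anchor (Group A): v = (4.0/55.4)(213 − 277.5) + 11.1 = 6.44
anchor → Form B (Group B): y = (69.9/4.5)(6.44 − 11.7) + 315.3 = 233.6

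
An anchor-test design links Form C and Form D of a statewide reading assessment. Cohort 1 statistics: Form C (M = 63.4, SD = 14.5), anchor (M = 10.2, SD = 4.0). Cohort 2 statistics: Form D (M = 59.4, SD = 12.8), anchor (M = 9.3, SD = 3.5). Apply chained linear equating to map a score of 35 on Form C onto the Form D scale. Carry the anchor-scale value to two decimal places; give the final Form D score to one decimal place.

Form C → anchor (Cohort 1): v = (4.0/14.5)(35 − 63.4) + 10.2 = 2.37
anchor → Form D (Cohort 2): y = (12.8/3.5)(2.37 − 9.3) + 59.4 = 34.1

34.1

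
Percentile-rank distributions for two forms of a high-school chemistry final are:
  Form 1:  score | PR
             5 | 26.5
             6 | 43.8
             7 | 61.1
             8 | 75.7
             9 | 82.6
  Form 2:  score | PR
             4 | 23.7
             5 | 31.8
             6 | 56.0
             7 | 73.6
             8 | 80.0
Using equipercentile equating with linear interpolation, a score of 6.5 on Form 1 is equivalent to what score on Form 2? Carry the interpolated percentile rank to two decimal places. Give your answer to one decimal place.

5.9

PR of 6.5 on Form 1: 43.8 + (6.5 − 6)/(7 − 6) × (61.1 − 43.8) = 52.45
On Form 2, PR 52.45 falls between score 5 (PR 31.8) and 6 (PR 56.0).
Interpolate: 5 + (52.45 − 31.8)/(56.0 − 31.8) × (6 − 5) = 5.9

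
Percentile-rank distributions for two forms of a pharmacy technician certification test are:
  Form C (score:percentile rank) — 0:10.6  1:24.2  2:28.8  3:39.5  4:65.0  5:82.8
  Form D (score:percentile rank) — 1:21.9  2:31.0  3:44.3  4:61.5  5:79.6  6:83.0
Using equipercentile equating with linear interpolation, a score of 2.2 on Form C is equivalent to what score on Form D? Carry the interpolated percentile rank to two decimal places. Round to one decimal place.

2.0

PR of 2.2 on Form C: 28.8 + (2.2 − 2)/(3 − 2) × (39.5 − 28.8) = 30.94
On Form D, PR 30.94 falls between score 1 (PR 21.9) and 2 (PR 31.0).
Interpolate: 1 + (30.94 − 21.9)/(31.0 − 21.9) × (2 − 1) = 2.0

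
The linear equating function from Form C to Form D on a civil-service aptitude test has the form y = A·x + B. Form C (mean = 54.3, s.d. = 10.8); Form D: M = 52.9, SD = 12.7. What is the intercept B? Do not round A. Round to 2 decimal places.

-10.95

A = SD_Y / SD_X = 12.7 / 10.8 = 1.175926
B = M_Y − A·M_X = 52.9 − 1.175926 × 54.3 = -10.95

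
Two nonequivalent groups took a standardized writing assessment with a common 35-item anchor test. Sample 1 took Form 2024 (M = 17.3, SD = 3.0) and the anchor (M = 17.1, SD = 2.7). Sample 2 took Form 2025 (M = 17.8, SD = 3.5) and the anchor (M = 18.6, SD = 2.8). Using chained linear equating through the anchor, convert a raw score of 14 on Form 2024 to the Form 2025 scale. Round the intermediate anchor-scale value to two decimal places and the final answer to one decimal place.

Form 2024 → anchor (Sample 1): v = (2.7/3.0)(14 − 17.3) + 17.1 = 14.13
anchor → Form 2025 (Sample 2): y = (3.5/2.8)(14.13 − 18.6) + 17.8 = 12.2

12.2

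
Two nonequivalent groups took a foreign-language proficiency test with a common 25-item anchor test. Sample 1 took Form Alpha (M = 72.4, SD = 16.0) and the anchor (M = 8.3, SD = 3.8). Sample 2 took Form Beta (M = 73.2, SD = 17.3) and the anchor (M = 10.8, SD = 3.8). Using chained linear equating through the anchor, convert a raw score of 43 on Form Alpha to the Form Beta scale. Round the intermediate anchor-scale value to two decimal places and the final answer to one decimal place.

30.0

Form Alpha → anchor (Sample 1): v = (3.8/16.0)(43 − 72.4) + 8.3 = 1.32
anchor → Form Beta (Sample 2): y = (17.3/3.8)(1.32 − 10.8) + 73.2 = 30.0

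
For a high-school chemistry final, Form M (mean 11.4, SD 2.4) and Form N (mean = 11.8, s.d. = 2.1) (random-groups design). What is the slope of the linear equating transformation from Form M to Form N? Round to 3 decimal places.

A = SD_Y / SD_X = 2.1 / 2.4 = 0.875

0.875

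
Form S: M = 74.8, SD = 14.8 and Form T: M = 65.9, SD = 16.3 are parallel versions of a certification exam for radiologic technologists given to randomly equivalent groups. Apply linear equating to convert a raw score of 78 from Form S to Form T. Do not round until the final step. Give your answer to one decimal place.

Linear equating: y = (SD_Y/SD_X)(x − M_X) + M_Y
y = (16.3/14.8)(78 − 74.8) + 65.9
y = 1.101351 × 3.2 + 65.9 = 3.5243 + 65.9 = 69.4

69.4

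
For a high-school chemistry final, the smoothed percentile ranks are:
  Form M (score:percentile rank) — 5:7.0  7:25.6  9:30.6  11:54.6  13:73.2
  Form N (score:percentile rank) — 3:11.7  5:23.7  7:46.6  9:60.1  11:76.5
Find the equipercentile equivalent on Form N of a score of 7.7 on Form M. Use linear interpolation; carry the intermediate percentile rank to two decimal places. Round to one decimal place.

PR of 7.7 on Form M: 25.6 + (7.7 − 7)/(9 − 7) × (30.6 − 25.6) = 27.35
On Form N, PR 27.35 falls between score 5 (PR 23.7) and 7 (PR 46.6).
Interpolate: 5 + (27.35 − 23.7)/(46.6 − 23.7) × (7 − 5) = 5.3

5.3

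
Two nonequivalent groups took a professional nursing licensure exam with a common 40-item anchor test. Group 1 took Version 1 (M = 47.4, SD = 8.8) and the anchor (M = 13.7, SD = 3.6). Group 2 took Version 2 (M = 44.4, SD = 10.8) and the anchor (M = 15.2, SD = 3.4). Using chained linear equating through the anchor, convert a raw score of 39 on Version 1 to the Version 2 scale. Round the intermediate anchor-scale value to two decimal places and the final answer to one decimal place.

Version 1 → anchor (Group 1): v = (3.6/8.8)(39 − 47.4) + 13.7 = 10.26
anchor → Version 2 (Group 2): y = (10.8/3.4)(10.26 − 15.2) + 44.4 = 28.7

28.7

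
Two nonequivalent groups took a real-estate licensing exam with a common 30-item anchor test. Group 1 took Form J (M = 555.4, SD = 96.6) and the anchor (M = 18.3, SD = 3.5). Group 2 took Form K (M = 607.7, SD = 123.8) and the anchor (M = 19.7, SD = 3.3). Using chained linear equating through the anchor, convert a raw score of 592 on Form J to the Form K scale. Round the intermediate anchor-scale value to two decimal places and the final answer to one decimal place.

605.1

Form J → anchor (Group 1): v = (3.5/96.6)(592 − 555.4) + 18.3 = 19.63
anchor → Form K (Group 2): y = (123.8/3.3)(19.63 − 19.7) + 607.7 = 605.1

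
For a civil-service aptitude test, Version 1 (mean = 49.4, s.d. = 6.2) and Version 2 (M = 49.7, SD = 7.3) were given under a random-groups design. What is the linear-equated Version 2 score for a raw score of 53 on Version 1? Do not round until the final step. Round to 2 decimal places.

Linear equating: y = (SD_Y/SD_X)(x − M_X) + M_Y
y = (7.3/6.2)(53 − 49.4) + 49.7
y = 1.177419 × 3.6 + 49.7 = 4.2387 + 49.7 = 53.94

53.94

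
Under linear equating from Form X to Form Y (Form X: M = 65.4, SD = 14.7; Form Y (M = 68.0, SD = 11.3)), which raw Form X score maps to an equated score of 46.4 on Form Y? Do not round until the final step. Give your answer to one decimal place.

37.3

Invert y = (SD_Y/SD_X)(x − M_X) + M_Y:
x = (SD_X/SD_Y)(y − M_Y) + M_X = (14.7/11.3)(46.4 − 68.0) + 65.4
x = 1.300885 × -21.600 + 65.4 = 37.3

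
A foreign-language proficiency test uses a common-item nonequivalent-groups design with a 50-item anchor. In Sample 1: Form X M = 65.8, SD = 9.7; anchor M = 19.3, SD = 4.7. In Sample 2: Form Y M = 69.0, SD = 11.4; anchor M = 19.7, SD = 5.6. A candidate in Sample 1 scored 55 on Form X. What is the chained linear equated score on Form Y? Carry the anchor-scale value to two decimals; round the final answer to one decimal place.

Form X → anchor (Sample 1): v = (4.7/9.7)(55 − 65.8) + 19.3 = 14.07
anchor → Form Y (Sample 2): y = (11.4/5.6)(14.07 − 19.7) + 69.0 = 57.5

57.5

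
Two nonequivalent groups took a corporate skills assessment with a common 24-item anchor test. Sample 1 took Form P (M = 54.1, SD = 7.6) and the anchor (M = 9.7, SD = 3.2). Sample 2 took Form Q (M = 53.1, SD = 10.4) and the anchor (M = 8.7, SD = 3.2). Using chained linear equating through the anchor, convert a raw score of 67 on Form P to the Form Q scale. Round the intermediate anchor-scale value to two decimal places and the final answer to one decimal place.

Form P → anchor (Sample 1): v = (3.2/7.6)(67 − 54.1) + 9.7 = 15.13
anchor → Form Q (Sample 2): y = (10.4/3.2)(15.13 − 8.7) + 53.1 = 74.0

74.0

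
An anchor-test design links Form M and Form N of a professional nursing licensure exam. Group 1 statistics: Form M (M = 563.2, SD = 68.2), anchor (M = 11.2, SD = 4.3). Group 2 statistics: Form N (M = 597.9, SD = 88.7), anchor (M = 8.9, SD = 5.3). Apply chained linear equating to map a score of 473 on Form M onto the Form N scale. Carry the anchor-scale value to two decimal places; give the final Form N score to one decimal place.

Form M → anchor (Group 1): v = (4.3/68.2)(473 − 563.2) + 11.2 = 5.51
anchor → Form N (Group 2): y = (88.7/5.3)(5.51 − 8.9) + 597.9 = 541.2

541.2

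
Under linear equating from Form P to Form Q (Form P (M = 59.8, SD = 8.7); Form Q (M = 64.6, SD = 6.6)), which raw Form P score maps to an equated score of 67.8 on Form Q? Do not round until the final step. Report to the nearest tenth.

Invert y = (SD_Y/SD_X)(x − M_X) + M_Y:
x = (SD_X/SD_Y)(y − M_Y) + M_X = (8.7/6.6)(67.8 − 64.6) + 59.8
x = 1.318182 × 3.200 + 59.8 = 64.0

64.0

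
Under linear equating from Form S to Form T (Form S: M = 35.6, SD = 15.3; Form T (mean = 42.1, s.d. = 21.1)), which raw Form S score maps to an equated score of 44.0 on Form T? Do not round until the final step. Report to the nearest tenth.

Invert y = (SD_Y/SD_X)(x − M_X) + M_Y:
x = (SD_X/SD_Y)(y − M_Y) + M_X = (15.3/21.1)(44.0 − 42.1) + 35.6
x = 0.725118 × 1.900 + 35.6 = 37.0

37.0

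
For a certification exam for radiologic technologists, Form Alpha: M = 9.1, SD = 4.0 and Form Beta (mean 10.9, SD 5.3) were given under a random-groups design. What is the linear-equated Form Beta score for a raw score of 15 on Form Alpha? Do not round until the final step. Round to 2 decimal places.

Linear equating: y = (SD_Y/SD_X)(x − M_X) + M_Y
y = (5.3/4.0)(15 − 9.1) + 10.9
y = 1.325000 × 5.9 + 10.9 = 7.8175 + 10.9 = 18.72

18.72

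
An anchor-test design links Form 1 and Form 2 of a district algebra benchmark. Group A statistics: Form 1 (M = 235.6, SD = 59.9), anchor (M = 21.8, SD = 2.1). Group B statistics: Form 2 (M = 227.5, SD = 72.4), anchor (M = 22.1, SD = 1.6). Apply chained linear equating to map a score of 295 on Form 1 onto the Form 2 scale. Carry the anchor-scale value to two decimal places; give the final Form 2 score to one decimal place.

Form 1 → anchor (Group A): v = (2.1/59.9)(295 − 235.6) + 21.8 = 23.88
anchor → Form 2 (Group B): y = (72.4/1.6)(23.88 − 22.1) + 227.5 = 308.0

308.0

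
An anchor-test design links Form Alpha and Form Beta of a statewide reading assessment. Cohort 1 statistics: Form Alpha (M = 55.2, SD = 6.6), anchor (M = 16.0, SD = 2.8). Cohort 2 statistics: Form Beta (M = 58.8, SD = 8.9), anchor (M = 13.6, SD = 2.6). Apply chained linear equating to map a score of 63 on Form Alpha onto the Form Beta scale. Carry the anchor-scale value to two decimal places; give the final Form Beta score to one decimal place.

Form Alpha → anchor (Cohort 1): v = (2.8/6.6)(63 − 55.2) + 16.0 = 19.31
anchor → Form Beta (Cohort 2): y = (8.9/2.6)(19.31 − 13.6) + 58.8 = 78.3

78.3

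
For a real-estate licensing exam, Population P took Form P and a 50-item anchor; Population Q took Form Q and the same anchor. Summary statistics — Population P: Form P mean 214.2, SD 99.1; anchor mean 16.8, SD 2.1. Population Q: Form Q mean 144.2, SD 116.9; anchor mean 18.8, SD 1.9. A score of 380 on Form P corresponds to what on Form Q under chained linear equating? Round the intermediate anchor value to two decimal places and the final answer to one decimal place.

237.1

Form P → anchor (Population P): v = (2.1/99.1)(380 − 214.2) + 16.8 = 20.31
anchor → Form Q (Population Q): y = (116.9/1.9)(20.31 − 18.8) + 144.2 = 237.1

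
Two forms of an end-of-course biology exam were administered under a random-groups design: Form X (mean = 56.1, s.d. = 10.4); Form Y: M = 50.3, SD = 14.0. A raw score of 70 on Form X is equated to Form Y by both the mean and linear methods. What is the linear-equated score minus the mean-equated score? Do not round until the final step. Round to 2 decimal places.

4.81

Mean-equated: 70 + (50.3 − 56.1) = 64.20
Linear-equated: (14.0/10.4)(70 − 56.1) + 50.3 = 69.012
Difference = 69.012 − 64.20 = 4.81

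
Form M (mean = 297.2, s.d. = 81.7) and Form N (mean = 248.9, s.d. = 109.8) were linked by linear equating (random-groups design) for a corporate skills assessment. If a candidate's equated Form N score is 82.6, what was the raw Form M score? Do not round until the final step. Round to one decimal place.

Invert y = (SD_Y/SD_X)(x − M_X) + M_Y:
x = (SD_X/SD_Y)(y − M_Y) + M_X = (81.7/109.8)(82.6 − 248.9) + 297.2
x = 0.744080 × -166.300 + 297.2 = 173.5

173.5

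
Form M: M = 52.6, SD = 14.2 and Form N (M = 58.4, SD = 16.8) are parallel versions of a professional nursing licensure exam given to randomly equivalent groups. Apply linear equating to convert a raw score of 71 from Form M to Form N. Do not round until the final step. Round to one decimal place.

80.2

Linear equating: y = (SD_Y/SD_X)(x − M_X) + M_Y
y = (16.8/14.2)(71 − 52.6) + 58.4
y = 1.183099 × 18.4 + 58.4 = 21.7690 + 58.4 = 80.2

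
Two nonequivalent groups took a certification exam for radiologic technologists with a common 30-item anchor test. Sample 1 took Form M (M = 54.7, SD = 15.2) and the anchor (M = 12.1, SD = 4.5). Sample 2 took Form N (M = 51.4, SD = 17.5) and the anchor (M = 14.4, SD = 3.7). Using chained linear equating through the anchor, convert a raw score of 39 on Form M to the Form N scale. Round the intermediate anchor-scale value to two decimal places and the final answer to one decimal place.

18.5

Form M → anchor (Sample 1): v = (4.5/15.2)(39 − 54.7) + 12.1 = 7.45
anchor → Form N (Sample 2): y = (17.5/3.7)(7.45 − 14.4) + 51.4 = 18.5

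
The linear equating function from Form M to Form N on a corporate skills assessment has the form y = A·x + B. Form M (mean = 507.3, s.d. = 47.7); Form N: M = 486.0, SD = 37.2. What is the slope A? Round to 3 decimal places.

A = SD_Y / SD_X = 37.2 / 47.7 = 0.780

0.780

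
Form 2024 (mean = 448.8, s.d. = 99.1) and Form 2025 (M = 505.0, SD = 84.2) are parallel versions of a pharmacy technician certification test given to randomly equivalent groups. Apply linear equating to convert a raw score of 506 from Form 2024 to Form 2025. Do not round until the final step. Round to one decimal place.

Linear equating: y = (SD_Y/SD_X)(x − M_X) + M_Y
y = (84.2/99.1)(506 − 448.8) + 505.0
y = 0.849647 × 57.2 + 505.0 = 48.5998 + 505.0 = 553.6

553.6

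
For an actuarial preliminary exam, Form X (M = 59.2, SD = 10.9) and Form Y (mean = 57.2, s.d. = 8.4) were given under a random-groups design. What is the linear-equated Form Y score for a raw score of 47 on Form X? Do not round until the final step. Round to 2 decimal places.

Linear equating: y = (SD_Y/SD_X)(x − M_X) + M_Y
y = (8.4/10.9)(47 − 59.2) + 57.2
y = 0.770642 × -12.2 + 57.2 = -9.4018 + 57.2 = 47.80

47.80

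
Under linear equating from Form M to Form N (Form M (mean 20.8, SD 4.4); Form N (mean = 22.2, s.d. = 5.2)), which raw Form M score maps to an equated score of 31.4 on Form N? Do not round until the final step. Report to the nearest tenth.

Invert y = (SD_Y/SD_X)(x − M_X) + M_Y:
x = (SD_X/SD_Y)(y − M_Y) + M_X = (4.4/5.2)(31.4 − 22.2) + 20.8
x = 0.846154 × 9.200 + 20.8 = 28.6

28.6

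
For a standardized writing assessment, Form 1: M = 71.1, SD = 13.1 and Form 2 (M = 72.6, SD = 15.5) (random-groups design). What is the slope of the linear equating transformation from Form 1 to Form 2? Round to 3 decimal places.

A = SD_Y / SD_X = 15.5 / 13.1 = 1.183

1.183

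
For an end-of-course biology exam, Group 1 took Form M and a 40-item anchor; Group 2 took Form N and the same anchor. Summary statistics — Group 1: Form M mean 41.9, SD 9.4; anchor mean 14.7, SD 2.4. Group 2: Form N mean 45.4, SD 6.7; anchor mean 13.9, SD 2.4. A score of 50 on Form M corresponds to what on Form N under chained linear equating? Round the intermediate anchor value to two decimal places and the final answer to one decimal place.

53.4

Form M → anchor (Group 1): v = (2.4/9.4)(50 − 41.9) + 14.7 = 16.77
anchor → Form N (Group 2): y = (6.7/2.4)(16.77 − 13.9) + 45.4 = 53.4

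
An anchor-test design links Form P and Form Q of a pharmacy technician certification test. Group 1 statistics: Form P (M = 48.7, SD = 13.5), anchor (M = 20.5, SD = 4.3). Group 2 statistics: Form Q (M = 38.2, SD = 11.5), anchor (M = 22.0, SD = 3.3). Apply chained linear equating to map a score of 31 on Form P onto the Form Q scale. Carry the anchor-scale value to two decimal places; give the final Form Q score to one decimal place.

Form P → anchor (Group 1): v = (4.3/13.5)(31 − 48.7) + 20.5 = 14.86
anchor → Form Q (Group 2): y = (11.5/3.3)(14.86 − 22.0) + 38.2 = 13.3

13.3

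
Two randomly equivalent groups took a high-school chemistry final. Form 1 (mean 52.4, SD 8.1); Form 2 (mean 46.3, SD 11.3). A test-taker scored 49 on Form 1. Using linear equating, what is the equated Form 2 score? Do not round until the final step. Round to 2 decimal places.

Linear equating: y = (SD_Y/SD_X)(x − M_X) + M_Y
y = (11.3/8.1)(49 − 52.4) + 46.3
y = 1.395062 × -3.4 + 46.3 = -4.7432 + 46.3 = 41.56

41.56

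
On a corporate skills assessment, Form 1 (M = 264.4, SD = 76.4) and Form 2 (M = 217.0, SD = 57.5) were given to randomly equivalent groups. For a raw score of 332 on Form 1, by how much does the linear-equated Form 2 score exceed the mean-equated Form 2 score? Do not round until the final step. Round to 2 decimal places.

Mean-equated: 332 + (217.0 − 264.4) = 284.60
Linear-equated: (57.5/76.4)(332 − 264.4) + 217.0 = 267.877
Difference = 267.877 − 284.60 = -16.72

-16.72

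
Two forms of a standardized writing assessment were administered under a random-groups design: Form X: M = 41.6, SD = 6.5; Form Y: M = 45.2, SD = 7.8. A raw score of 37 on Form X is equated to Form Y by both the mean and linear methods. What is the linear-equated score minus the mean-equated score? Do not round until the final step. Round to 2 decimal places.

Mean-equated: 37 + (45.2 − 41.6) = 40.60
Linear-equated: (7.8/6.5)(37 − 41.6) + 45.2 = 39.680
Difference = 39.680 − 40.60 = -0.92

-0.92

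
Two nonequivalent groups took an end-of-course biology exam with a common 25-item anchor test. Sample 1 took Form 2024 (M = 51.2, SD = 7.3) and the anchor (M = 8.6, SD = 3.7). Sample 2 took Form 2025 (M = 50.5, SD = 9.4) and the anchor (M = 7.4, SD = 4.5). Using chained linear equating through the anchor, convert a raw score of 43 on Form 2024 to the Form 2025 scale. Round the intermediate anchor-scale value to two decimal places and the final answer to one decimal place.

44.3

Form 2024 → anchor (Sample 1): v = (3.7/7.3)(43 − 51.2) + 8.6 = 4.44
anchor → Form 2025 (Sample 2): y = (9.4/4.5)(4.44 − 7.4) + 50.5 = 44.3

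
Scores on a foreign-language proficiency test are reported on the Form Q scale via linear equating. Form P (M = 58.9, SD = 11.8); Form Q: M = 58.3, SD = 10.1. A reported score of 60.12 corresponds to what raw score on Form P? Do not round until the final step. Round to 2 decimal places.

61.03

Invert y = (SD_Y/SD_X)(x − M_X) + M_Y:
x = (SD_X/SD_Y)(y − M_Y) + M_X = (11.8/10.1)(60.12 − 58.3) + 58.9
x = 1.168317 × 1.820 + 58.9 = 61.03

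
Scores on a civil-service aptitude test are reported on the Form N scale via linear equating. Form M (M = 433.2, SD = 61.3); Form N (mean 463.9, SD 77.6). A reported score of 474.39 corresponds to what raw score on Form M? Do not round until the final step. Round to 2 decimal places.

Invert y = (SD_Y/SD_X)(x − M_X) + M_Y:
x = (SD_X/SD_Y)(y − M_Y) + M_X = (61.3/77.6)(474.39 − 463.9) + 433.2
x = 0.789948 × 10.490 + 433.2 = 441.49

441.49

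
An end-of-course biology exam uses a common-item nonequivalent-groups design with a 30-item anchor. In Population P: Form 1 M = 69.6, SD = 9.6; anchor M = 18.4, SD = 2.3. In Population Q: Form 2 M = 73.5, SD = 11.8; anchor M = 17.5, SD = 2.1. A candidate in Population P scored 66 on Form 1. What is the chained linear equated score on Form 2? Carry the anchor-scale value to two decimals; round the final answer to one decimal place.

73.7

Form 1 → anchor (Population P): v = (2.3/9.6)(66 − 69.6) + 18.4 = 17.54
anchor → Form 2 (Population Q): y = (11.8/2.1)(17.54 − 17.5) + 73.5 = 73.7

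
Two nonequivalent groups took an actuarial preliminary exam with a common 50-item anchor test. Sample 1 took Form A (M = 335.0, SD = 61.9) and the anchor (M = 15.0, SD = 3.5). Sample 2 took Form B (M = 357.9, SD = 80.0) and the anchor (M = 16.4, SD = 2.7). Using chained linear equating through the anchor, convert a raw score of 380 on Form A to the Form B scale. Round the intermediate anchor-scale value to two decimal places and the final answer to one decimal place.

Form A → anchor (Sample 1): v = (3.5/61.9)(380 − 335.0) + 15.0 = 17.54
anchor → Form B (Sample 2): y = (80.0/2.7)(17.54 − 16.4) + 357.9 = 391.7

391.7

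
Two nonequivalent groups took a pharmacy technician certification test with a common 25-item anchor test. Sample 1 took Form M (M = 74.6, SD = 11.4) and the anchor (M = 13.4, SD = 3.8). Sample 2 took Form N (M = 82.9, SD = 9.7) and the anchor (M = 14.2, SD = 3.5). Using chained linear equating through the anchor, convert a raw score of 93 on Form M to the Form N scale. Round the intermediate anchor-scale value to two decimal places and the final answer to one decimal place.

Form M → anchor (Sample 1): v = (3.8/11.4)(93 − 74.6) + 13.4 = 19.53
anchor → Form N (Sample 2): y = (9.7/3.5)(19.53 − 14.2) + 82.9 = 97.7

97.7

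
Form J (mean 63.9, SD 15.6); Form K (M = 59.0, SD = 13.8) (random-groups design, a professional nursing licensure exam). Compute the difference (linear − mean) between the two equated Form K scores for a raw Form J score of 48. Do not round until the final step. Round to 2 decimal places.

Mean-equated: 48 + (59.0 − 63.9) = 43.10
Linear-equated: (13.8/15.6)(48 − 63.9) + 59.0 = 44.935
Difference = 44.935 − 43.10 = 1.83

1.83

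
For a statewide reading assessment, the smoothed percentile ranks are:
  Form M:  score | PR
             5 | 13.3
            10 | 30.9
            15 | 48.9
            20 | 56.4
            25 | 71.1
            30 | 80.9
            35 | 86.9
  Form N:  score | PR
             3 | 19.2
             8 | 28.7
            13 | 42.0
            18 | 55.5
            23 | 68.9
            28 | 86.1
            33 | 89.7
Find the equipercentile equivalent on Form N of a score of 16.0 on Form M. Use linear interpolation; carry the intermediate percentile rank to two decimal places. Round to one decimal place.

16.1

PR of 16.0 on Form M: 48.9 + (16.0 − 15)/(20 − 15) × (56.4 − 48.9) = 50.40
On Form N, PR 50.40 falls between score 13 (PR 42.0) and 18 (PR 55.5).
Interpolate: 13 + (50.40 − 42.0)/(55.5 − 42.0) × (18 − 13) = 16.1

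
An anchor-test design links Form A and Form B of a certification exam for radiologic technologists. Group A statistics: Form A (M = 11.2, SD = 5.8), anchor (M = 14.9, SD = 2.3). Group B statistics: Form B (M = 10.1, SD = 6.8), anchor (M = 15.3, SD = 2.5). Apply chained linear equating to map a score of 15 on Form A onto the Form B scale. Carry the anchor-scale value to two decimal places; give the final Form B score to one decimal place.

13.1

Form A → anchor (Group A): v = (2.3/5.8)(15 − 11.2) + 14.9 = 16.41
anchor → Form B (Group B): y = (6.8/2.5)(16.41 − 15.3) + 10.1 = 13.1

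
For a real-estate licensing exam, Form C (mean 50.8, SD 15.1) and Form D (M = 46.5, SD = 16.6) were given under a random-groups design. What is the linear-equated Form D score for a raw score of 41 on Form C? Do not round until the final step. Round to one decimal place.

Linear equating: y = (SD_Y/SD_X)(x − M_X) + M_Y
y = (16.6/15.1)(41 − 50.8) + 46.5
y = 1.099338 × -9.8 + 46.5 = -10.7735 + 46.5 = 35.7

35.7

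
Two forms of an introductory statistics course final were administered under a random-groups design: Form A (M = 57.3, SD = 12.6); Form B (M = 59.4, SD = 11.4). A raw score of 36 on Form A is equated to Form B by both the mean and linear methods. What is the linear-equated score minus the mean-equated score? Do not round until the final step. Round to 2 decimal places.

2.03

Mean-equated: 36 + (59.4 − 57.3) = 38.10
Linear-equated: (11.4/12.6)(36 − 57.3) + 59.4 = 40.129
Difference = 40.129 − 38.10 = 2.03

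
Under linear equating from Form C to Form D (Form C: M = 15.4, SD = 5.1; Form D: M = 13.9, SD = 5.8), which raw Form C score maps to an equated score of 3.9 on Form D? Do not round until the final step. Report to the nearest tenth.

Invert y = (SD_Y/SD_X)(x − M_X) + M_Y:
x = (SD_X/SD_Y)(y − M_Y) + M_X = (5.1/5.8)(3.9 − 13.9) + 15.4
x = 0.879310 × -10.000 + 15.4 = 6.6

6.6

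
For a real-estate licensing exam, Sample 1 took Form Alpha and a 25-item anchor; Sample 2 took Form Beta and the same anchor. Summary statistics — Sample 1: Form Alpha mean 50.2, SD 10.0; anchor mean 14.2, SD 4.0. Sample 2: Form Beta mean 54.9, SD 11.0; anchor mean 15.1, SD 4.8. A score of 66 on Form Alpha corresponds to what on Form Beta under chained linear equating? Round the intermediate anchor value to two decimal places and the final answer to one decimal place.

67.3

Form Alpha → anchor (Sample 1): v = (4.0/10.0)(66 − 50.2) + 14.2 = 20.52
anchor → Form Beta (Sample 2): y = (11.0/4.8)(20.52 − 15.1) + 54.9 = 67.3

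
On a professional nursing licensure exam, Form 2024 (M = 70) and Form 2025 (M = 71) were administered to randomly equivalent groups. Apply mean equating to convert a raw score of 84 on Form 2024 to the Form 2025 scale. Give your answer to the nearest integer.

85

Mean equating: y = x + (M_Y − M_X) = 84 + (71 − 70) = 85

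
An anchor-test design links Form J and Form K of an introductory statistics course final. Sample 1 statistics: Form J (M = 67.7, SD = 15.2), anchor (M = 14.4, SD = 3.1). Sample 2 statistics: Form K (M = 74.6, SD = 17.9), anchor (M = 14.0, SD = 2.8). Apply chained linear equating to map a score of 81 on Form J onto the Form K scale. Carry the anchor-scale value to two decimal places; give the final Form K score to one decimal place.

Form J → anchor (Sample 1): v = (3.1/15.2)(81 − 67.7) + 14.4 = 17.11
anchor → Form K (Sample 2): y = (17.9/2.8)(17.11 − 14.0) + 74.6 = 94.5

94.5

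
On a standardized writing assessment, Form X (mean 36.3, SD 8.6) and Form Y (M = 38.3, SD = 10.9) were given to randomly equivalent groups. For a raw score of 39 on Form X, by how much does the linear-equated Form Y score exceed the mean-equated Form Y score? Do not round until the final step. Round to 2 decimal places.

0.72

Mean-equated: 39 + (38.3 − 36.3) = 41.00
Linear-equated: (10.9/8.6)(39 − 36.3) + 38.3 = 41.722
Difference = 41.722 − 41.00 = 0.72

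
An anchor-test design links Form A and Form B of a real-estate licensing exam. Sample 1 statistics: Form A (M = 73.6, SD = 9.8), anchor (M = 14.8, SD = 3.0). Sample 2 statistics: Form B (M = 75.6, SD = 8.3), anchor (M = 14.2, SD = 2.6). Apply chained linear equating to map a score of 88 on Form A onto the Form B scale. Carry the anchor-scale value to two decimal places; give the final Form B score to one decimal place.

91.6

Form A → anchor (Sample 1): v = (3.0/9.8)(88 − 73.6) + 14.8 = 19.21
anchor → Form B (Sample 2): y = (8.3/2.6)(19.21 − 14.2) + 75.6 = 91.6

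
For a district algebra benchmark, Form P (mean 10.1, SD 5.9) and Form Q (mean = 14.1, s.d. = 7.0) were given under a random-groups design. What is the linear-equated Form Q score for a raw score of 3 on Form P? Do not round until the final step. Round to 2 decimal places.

Linear equating: y = (SD_Y/SD_X)(x − M_X) + M_Y
y = (7.0/5.9)(3 − 10.1) + 14.1
y = 1.186441 × -7.1 + 14.1 = -8.4237 + 14.1 = 5.68

5.68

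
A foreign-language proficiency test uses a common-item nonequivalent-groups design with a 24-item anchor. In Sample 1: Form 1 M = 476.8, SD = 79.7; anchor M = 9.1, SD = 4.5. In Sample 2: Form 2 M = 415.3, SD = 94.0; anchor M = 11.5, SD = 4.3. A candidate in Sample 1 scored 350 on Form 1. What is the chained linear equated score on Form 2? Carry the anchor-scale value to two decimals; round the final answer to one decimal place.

206.3

Form 1 → anchor (Sample 1): v = (4.5/79.7)(350 − 476.8) + 9.1 = 1.94
anchor → Form 2 (Sample 2): y = (94.0/4.3)(1.94 − 11.5) + 415.3 = 206.3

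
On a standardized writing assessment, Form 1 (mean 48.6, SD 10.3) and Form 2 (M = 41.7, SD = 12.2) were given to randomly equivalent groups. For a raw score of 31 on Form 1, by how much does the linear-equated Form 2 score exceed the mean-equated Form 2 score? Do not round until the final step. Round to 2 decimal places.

-3.25

Mean-equated: 31 + (41.7 − 48.6) = 24.10
Linear-equated: (12.2/10.3)(31 − 48.6) + 41.7 = 20.853
Difference = 20.853 − 24.10 = -3.25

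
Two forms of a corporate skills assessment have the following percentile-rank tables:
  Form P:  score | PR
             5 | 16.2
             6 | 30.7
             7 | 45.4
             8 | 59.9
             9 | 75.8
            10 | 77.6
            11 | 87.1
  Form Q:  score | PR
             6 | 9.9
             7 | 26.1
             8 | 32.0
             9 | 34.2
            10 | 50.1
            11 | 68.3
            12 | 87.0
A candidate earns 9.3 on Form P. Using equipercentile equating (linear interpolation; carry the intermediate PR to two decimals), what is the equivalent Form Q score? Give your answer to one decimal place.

11.4

PR of 9.3 on Form P: 75.8 + (9.3 − 9)/(10 − 9) × (77.6 − 75.8) = 76.34
On Form Q, PR 76.34 falls between score 11 (PR 68.3) and 12 (PR 87.0).
Interpolate: 11 + (76.34 − 68.3)/(87.0 − 68.3) × (12 − 11) = 11.4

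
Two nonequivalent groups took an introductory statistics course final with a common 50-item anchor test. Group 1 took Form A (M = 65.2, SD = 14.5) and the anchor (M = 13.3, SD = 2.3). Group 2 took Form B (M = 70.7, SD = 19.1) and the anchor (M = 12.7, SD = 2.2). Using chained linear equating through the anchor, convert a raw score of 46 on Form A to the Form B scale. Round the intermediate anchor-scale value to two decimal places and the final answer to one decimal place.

49.4

Form A → anchor (Group 1): v = (2.3/14.5)(46 − 65.2) + 13.3 = 10.25
anchor → Form B (Group 2): y = (19.1/2.2)(10.25 − 12.7) + 70.7 = 49.4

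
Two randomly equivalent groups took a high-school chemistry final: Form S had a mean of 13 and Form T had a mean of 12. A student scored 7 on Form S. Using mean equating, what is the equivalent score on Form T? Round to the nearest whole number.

6

Mean equating: y = x + (M_Y − M_X) = 7 + (12 − 13) = 6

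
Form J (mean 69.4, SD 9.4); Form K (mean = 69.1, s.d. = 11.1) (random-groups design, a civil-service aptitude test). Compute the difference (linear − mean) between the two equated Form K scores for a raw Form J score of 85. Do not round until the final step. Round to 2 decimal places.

Mean-equated: 85 + (69.1 − 69.4) = 84.70
Linear-equated: (11.1/9.4)(85 − 69.4) + 69.1 = 87.521
Difference = 87.521 − 84.70 = 2.82

2.82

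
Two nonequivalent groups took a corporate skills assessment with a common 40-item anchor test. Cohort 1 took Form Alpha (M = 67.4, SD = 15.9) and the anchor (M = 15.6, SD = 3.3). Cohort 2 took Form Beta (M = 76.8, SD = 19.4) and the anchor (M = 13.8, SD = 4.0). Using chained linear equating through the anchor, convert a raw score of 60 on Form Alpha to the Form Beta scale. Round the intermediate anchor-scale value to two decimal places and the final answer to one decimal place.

Form Alpha → anchor (Cohort 1): v = (3.3/15.9)(60 − 67.4) + 15.6 = 14.06
anchor → Form Beta (Cohort 2): y = (19.4/4.0)(14.06 − 13.8) + 76.8 = 78.1

78.1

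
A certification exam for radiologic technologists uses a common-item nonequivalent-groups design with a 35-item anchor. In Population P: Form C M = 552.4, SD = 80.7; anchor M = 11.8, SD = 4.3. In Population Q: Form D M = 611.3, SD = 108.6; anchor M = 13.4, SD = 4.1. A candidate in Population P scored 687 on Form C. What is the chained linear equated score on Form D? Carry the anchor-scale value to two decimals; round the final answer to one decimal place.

Form C → anchor (Population P): v = (4.3/80.7)(687 − 552.4) + 11.8 = 18.97
anchor → Form D (Population Q): y = (108.6/4.1)(18.97 − 13.4) + 611.3 = 758.8

758.8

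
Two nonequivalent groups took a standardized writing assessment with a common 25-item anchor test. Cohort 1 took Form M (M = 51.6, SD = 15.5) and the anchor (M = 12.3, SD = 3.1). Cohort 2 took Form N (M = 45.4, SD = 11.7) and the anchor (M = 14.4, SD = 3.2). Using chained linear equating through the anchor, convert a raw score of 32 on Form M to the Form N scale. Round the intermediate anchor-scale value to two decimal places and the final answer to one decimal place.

23.4

Form M → anchor (Cohort 1): v = (3.1/15.5)(32 − 51.6) + 12.3 = 8.38
anchor → Form N (Cohort 2): y = (11.7/3.2)(8.38 − 14.4) + 45.4 = 23.4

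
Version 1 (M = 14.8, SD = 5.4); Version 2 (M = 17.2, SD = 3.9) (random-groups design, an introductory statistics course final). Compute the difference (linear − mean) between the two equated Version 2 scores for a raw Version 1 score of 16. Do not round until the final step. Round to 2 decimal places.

-0.33

Mean-equated: 16 + (17.2 − 14.8) = 18.40
Linear-equated: (3.9/5.4)(16 − 14.8) + 17.2 = 18.067
Difference = 18.067 − 18.40 = -0.33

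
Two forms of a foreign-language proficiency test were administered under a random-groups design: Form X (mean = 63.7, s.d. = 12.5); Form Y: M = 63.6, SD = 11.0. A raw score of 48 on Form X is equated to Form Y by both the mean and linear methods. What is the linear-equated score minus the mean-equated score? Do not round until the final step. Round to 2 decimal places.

1.88

Mean-equated: 48 + (63.6 − 63.7) = 47.90
Linear-equated: (11.0/12.5)(48 − 63.7) + 63.6 = 49.784
Difference = 49.784 − 47.90 = 1.88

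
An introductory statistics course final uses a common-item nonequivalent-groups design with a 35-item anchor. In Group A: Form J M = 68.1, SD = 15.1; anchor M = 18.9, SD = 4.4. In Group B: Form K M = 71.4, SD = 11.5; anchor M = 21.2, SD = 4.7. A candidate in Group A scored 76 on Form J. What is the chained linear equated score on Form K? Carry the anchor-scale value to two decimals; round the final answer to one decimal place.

Form J → anchor (Group A): v = (4.4/15.1)(76 − 68.1) + 18.9 = 21.20
anchor → Form K (Group B): y = (11.5/4.7)(21.20 − 21.2) + 71.4 = 71.4

71.4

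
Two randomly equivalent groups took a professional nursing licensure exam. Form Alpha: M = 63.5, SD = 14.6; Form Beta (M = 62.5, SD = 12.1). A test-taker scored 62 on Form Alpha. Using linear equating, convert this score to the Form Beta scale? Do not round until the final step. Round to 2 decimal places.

Linear equating: y = (SD_Y/SD_X)(x − M_X) + M_Y
y = (12.1/14.6)(62 − 63.5) + 62.5
y = 0.828767 × -1.5 + 62.5 = -1.2432 + 62.5 = 61.26

61.26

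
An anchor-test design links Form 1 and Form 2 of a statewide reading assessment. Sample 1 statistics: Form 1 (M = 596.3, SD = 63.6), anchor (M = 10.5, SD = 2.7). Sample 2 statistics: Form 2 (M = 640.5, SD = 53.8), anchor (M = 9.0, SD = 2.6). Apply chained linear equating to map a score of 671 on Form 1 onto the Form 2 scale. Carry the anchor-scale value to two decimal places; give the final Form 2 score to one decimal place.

Form 1 → anchor (Sample 1): v = (2.7/63.6)(671 − 596.3) + 10.5 = 13.67
anchor → Form 2 (Sample 2): y = (53.8/2.6)(13.67 − 9.0) + 640.5 = 737.1

737.1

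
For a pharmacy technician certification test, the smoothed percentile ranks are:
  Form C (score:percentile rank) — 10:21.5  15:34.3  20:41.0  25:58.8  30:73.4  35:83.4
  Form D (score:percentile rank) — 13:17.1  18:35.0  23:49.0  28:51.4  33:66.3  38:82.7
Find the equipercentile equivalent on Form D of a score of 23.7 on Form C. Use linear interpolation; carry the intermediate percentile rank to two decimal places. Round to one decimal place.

28.9

PR of 23.7 on Form C: 41.0 + (23.7 − 20)/(25 − 20) × (58.8 − 41.0) = 54.17
On Form D, PR 54.17 falls between score 28 (PR 51.4) and 33 (PR 66.3).
Interpolate: 28 + (54.17 − 51.4)/(66.3 − 51.4) × (33 − 28) = 28.9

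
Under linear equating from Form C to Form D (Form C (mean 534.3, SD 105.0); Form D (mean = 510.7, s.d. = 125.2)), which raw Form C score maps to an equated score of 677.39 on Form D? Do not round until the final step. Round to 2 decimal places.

674.10

Invert y = (SD_Y/SD_X)(x − M_X) + M_Y:
x = (SD_X/SD_Y)(y − M_Y) + M_X = (105.0/125.2)(677.39 − 510.7) + 534.3
x = 0.838658 × 166.690 + 534.3 = 674.10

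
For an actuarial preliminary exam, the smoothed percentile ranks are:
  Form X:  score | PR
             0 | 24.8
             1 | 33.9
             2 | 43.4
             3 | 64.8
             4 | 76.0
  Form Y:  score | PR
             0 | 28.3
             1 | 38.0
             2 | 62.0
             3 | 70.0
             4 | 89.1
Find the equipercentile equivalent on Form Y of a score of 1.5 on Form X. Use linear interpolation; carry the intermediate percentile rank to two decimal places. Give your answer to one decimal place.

PR of 1.5 on Form X: 33.9 + (1.5 − 1)/(2 − 1) × (43.4 − 33.9) = 38.65
On Form Y, PR 38.65 falls between score 1 (PR 38.0) and 2 (PR 62.0).
Interpolate: 1 + (38.65 − 38.0)/(62.0 − 38.0) × (2 − 1) = 1.0

1.0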